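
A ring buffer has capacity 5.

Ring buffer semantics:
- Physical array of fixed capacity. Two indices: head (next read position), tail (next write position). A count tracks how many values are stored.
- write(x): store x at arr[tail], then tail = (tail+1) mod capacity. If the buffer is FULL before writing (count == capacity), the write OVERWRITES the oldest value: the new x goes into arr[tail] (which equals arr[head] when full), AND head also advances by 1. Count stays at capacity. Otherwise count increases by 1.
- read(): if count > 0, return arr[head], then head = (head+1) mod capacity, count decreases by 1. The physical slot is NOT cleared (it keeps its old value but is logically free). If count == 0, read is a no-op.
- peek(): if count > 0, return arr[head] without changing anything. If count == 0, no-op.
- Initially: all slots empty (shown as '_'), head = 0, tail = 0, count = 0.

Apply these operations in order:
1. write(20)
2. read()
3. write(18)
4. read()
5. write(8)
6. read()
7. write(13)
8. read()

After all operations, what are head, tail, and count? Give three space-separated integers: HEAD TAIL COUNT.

Answer: 4 4 0

Derivation:
After op 1 (write(20)): arr=[20 _ _ _ _] head=0 tail=1 count=1
After op 2 (read()): arr=[20 _ _ _ _] head=1 tail=1 count=0
After op 3 (write(18)): arr=[20 18 _ _ _] head=1 tail=2 count=1
After op 4 (read()): arr=[20 18 _ _ _] head=2 tail=2 count=0
After op 5 (write(8)): arr=[20 18 8 _ _] head=2 tail=3 count=1
After op 6 (read()): arr=[20 18 8 _ _] head=3 tail=3 count=0
After op 7 (write(13)): arr=[20 18 8 13 _] head=3 tail=4 count=1
After op 8 (read()): arr=[20 18 8 13 _] head=4 tail=4 count=0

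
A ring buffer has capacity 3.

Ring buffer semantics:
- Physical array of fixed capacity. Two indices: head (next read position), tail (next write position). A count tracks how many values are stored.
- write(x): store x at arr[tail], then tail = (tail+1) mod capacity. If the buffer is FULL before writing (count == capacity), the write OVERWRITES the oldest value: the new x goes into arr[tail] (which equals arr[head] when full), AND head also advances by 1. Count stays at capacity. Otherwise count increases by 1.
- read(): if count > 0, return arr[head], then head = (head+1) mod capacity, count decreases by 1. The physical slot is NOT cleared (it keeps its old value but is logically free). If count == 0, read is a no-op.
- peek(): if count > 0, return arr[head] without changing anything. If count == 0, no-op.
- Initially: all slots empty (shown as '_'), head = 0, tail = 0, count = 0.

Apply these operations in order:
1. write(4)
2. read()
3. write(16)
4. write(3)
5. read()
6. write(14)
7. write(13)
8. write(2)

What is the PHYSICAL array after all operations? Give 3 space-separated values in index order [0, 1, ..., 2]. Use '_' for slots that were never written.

After op 1 (write(4)): arr=[4 _ _] head=0 tail=1 count=1
After op 2 (read()): arr=[4 _ _] head=1 tail=1 count=0
After op 3 (write(16)): arr=[4 16 _] head=1 tail=2 count=1
After op 4 (write(3)): arr=[4 16 3] head=1 tail=0 count=2
After op 5 (read()): arr=[4 16 3] head=2 tail=0 count=1
After op 6 (write(14)): arr=[14 16 3] head=2 tail=1 count=2
After op 7 (write(13)): arr=[14 13 3] head=2 tail=2 count=3
After op 8 (write(2)): arr=[14 13 2] head=0 tail=0 count=3

Answer: 14 13 2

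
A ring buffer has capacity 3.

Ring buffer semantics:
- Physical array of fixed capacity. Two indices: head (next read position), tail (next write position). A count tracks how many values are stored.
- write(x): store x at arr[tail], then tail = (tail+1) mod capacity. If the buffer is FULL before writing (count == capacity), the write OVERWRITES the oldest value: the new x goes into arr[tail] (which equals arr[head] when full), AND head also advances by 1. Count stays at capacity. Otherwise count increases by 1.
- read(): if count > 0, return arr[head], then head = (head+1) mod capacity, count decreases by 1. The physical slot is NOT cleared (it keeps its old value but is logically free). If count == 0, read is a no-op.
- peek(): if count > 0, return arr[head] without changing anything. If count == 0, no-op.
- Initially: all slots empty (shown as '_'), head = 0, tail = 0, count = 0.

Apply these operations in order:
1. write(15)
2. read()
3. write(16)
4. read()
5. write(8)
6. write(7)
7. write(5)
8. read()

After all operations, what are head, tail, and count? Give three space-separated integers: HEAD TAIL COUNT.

After op 1 (write(15)): arr=[15 _ _] head=0 tail=1 count=1
After op 2 (read()): arr=[15 _ _] head=1 tail=1 count=0
After op 3 (write(16)): arr=[15 16 _] head=1 tail=2 count=1
After op 4 (read()): arr=[15 16 _] head=2 tail=2 count=0
After op 5 (write(8)): arr=[15 16 8] head=2 tail=0 count=1
After op 6 (write(7)): arr=[7 16 8] head=2 tail=1 count=2
After op 7 (write(5)): arr=[7 5 8] head=2 tail=2 count=3
After op 8 (read()): arr=[7 5 8] head=0 tail=2 count=2

Answer: 0 2 2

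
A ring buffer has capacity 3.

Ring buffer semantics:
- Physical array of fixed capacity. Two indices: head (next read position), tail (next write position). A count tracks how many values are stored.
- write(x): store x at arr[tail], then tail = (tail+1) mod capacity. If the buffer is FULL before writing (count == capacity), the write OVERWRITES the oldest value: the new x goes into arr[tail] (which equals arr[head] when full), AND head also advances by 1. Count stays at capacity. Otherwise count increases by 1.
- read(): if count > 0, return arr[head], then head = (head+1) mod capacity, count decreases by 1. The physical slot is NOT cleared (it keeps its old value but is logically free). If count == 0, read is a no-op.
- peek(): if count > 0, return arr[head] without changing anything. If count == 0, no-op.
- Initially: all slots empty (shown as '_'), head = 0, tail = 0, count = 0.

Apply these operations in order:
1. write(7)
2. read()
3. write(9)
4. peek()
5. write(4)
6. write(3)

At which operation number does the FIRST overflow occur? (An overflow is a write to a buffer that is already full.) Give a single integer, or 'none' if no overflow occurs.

After op 1 (write(7)): arr=[7 _ _] head=0 tail=1 count=1
After op 2 (read()): arr=[7 _ _] head=1 tail=1 count=0
After op 3 (write(9)): arr=[7 9 _] head=1 tail=2 count=1
After op 4 (peek()): arr=[7 9 _] head=1 tail=2 count=1
After op 5 (write(4)): arr=[7 9 4] head=1 tail=0 count=2
After op 6 (write(3)): arr=[3 9 4] head=1 tail=1 count=3

Answer: none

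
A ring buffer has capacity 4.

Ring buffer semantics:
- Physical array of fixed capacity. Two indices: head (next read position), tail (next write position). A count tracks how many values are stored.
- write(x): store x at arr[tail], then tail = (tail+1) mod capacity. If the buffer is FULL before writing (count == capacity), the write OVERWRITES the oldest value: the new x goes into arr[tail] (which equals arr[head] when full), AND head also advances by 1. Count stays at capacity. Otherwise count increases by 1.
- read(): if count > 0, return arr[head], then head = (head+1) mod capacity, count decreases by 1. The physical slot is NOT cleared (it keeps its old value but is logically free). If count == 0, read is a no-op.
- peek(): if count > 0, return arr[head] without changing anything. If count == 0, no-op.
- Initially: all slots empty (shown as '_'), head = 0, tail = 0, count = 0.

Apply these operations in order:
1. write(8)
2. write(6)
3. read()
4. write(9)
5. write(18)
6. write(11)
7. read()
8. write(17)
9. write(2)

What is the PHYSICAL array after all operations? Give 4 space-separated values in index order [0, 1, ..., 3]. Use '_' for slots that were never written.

After op 1 (write(8)): arr=[8 _ _ _] head=0 tail=1 count=1
After op 2 (write(6)): arr=[8 6 _ _] head=0 tail=2 count=2
After op 3 (read()): arr=[8 6 _ _] head=1 tail=2 count=1
After op 4 (write(9)): arr=[8 6 9 _] head=1 tail=3 count=2
After op 5 (write(18)): arr=[8 6 9 18] head=1 tail=0 count=3
After op 6 (write(11)): arr=[11 6 9 18] head=1 tail=1 count=4
After op 7 (read()): arr=[11 6 9 18] head=2 tail=1 count=3
After op 8 (write(17)): arr=[11 17 9 18] head=2 tail=2 count=4
After op 9 (write(2)): arr=[11 17 2 18] head=3 tail=3 count=4

Answer: 11 17 2 18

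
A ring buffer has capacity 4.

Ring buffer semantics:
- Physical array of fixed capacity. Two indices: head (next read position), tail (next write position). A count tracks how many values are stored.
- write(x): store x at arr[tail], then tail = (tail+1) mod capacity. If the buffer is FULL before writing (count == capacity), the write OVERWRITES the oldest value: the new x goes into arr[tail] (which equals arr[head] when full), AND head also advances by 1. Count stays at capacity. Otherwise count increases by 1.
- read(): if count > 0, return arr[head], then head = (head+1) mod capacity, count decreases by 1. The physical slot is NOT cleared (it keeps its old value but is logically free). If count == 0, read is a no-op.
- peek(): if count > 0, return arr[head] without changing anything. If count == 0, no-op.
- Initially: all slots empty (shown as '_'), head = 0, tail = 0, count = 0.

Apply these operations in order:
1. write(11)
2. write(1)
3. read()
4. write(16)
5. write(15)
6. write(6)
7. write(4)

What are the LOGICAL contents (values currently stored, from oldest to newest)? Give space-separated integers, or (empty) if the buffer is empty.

After op 1 (write(11)): arr=[11 _ _ _] head=0 tail=1 count=1
After op 2 (write(1)): arr=[11 1 _ _] head=0 tail=2 count=2
After op 3 (read()): arr=[11 1 _ _] head=1 tail=2 count=1
After op 4 (write(16)): arr=[11 1 16 _] head=1 tail=3 count=2
After op 5 (write(15)): arr=[11 1 16 15] head=1 tail=0 count=3
After op 6 (write(6)): arr=[6 1 16 15] head=1 tail=1 count=4
After op 7 (write(4)): arr=[6 4 16 15] head=2 tail=2 count=4

Answer: 16 15 6 4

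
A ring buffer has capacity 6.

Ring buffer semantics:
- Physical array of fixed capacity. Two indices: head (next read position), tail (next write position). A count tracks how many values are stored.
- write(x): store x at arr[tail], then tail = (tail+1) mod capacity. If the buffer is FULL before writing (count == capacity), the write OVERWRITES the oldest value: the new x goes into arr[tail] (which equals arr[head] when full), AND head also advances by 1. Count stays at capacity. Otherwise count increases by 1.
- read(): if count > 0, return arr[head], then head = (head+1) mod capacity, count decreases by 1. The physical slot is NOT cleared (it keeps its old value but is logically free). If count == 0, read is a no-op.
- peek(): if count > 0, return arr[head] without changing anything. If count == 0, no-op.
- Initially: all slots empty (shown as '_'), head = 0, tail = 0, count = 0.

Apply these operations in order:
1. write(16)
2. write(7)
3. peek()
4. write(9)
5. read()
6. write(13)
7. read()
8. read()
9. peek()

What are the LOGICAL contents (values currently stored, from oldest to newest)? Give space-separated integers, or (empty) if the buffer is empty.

Answer: 13

Derivation:
After op 1 (write(16)): arr=[16 _ _ _ _ _] head=0 tail=1 count=1
After op 2 (write(7)): arr=[16 7 _ _ _ _] head=0 tail=2 count=2
After op 3 (peek()): arr=[16 7 _ _ _ _] head=0 tail=2 count=2
After op 4 (write(9)): arr=[16 7 9 _ _ _] head=0 tail=3 count=3
After op 5 (read()): arr=[16 7 9 _ _ _] head=1 tail=3 count=2
After op 6 (write(13)): arr=[16 7 9 13 _ _] head=1 tail=4 count=3
After op 7 (read()): arr=[16 7 9 13 _ _] head=2 tail=4 count=2
After op 8 (read()): arr=[16 7 9 13 _ _] head=3 tail=4 count=1
After op 9 (peek()): arr=[16 7 9 13 _ _] head=3 tail=4 count=1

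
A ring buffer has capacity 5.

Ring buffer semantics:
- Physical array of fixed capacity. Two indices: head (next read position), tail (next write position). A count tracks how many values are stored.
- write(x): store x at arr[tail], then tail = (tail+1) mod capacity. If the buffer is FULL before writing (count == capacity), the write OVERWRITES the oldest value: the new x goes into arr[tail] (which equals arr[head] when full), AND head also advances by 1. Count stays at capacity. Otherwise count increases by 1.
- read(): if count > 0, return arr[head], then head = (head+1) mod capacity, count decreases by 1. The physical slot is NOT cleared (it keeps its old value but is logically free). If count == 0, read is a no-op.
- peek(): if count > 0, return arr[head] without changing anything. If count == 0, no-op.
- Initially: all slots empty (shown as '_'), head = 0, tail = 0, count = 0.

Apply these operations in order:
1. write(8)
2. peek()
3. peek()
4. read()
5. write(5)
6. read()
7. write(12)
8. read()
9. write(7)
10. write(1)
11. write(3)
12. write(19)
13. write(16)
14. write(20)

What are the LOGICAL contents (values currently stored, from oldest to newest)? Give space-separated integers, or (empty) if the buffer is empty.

Answer: 1 3 19 16 20

Derivation:
After op 1 (write(8)): arr=[8 _ _ _ _] head=0 tail=1 count=1
After op 2 (peek()): arr=[8 _ _ _ _] head=0 tail=1 count=1
After op 3 (peek()): arr=[8 _ _ _ _] head=0 tail=1 count=1
After op 4 (read()): arr=[8 _ _ _ _] head=1 tail=1 count=0
After op 5 (write(5)): arr=[8 5 _ _ _] head=1 tail=2 count=1
After op 6 (read()): arr=[8 5 _ _ _] head=2 tail=2 count=0
After op 7 (write(12)): arr=[8 5 12 _ _] head=2 tail=3 count=1
After op 8 (read()): arr=[8 5 12 _ _] head=3 tail=3 count=0
After op 9 (write(7)): arr=[8 5 12 7 _] head=3 tail=4 count=1
After op 10 (write(1)): arr=[8 5 12 7 1] head=3 tail=0 count=2
After op 11 (write(3)): arr=[3 5 12 7 1] head=3 tail=1 count=3
After op 12 (write(19)): arr=[3 19 12 7 1] head=3 tail=2 count=4
After op 13 (write(16)): arr=[3 19 16 7 1] head=3 tail=3 count=5
After op 14 (write(20)): arr=[3 19 16 20 1] head=4 tail=4 count=5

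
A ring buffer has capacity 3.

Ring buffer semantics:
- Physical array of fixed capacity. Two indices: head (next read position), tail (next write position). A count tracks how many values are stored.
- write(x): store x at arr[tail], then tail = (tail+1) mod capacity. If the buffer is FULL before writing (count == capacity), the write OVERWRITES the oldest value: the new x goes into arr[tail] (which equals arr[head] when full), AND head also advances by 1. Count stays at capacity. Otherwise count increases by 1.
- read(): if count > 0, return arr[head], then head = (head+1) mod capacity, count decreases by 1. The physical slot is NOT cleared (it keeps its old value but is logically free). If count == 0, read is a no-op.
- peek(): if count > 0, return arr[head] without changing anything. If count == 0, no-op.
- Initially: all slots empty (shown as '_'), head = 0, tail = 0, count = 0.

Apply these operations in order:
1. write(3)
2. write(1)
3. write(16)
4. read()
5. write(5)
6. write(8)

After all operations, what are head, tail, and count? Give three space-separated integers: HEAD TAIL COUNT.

Answer: 2 2 3

Derivation:
After op 1 (write(3)): arr=[3 _ _] head=0 tail=1 count=1
After op 2 (write(1)): arr=[3 1 _] head=0 tail=2 count=2
After op 3 (write(16)): arr=[3 1 16] head=0 tail=0 count=3
After op 4 (read()): arr=[3 1 16] head=1 tail=0 count=2
After op 5 (write(5)): arr=[5 1 16] head=1 tail=1 count=3
After op 6 (write(8)): arr=[5 8 16] head=2 tail=2 count=3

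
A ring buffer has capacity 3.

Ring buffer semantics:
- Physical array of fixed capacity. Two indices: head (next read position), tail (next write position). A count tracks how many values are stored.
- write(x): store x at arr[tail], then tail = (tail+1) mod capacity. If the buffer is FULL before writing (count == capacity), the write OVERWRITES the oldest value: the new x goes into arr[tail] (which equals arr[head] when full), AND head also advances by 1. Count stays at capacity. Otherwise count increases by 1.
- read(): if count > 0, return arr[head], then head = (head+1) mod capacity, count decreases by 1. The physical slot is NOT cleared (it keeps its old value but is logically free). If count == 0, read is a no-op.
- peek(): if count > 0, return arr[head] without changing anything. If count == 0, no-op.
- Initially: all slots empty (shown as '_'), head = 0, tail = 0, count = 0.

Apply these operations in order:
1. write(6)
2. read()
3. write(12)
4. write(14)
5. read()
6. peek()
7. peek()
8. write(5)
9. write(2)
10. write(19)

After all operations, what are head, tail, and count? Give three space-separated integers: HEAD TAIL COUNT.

After op 1 (write(6)): arr=[6 _ _] head=0 tail=1 count=1
After op 2 (read()): arr=[6 _ _] head=1 tail=1 count=0
After op 3 (write(12)): arr=[6 12 _] head=1 tail=2 count=1
After op 4 (write(14)): arr=[6 12 14] head=1 tail=0 count=2
After op 5 (read()): arr=[6 12 14] head=2 tail=0 count=1
After op 6 (peek()): arr=[6 12 14] head=2 tail=0 count=1
After op 7 (peek()): arr=[6 12 14] head=2 tail=0 count=1
After op 8 (write(5)): arr=[5 12 14] head=2 tail=1 count=2
After op 9 (write(2)): arr=[5 2 14] head=2 tail=2 count=3
After op 10 (write(19)): arr=[5 2 19] head=0 tail=0 count=3

Answer: 0 0 3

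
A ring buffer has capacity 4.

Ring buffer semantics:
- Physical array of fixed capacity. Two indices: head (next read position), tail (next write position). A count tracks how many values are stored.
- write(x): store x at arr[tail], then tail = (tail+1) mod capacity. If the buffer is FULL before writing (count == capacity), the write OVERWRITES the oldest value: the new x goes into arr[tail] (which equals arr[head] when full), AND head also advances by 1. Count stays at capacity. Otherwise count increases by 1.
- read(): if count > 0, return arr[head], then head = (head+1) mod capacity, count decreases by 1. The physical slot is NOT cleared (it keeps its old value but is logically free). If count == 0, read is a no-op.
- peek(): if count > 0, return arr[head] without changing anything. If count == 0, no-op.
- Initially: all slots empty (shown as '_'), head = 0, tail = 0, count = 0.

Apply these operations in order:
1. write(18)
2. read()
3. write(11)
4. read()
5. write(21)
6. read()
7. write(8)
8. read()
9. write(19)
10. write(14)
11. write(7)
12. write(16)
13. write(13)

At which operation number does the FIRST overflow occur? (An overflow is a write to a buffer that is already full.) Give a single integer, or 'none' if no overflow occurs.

After op 1 (write(18)): arr=[18 _ _ _] head=0 tail=1 count=1
After op 2 (read()): arr=[18 _ _ _] head=1 tail=1 count=0
After op 3 (write(11)): arr=[18 11 _ _] head=1 tail=2 count=1
After op 4 (read()): arr=[18 11 _ _] head=2 tail=2 count=0
After op 5 (write(21)): arr=[18 11 21 _] head=2 tail=3 count=1
After op 6 (read()): arr=[18 11 21 _] head=3 tail=3 count=0
After op 7 (write(8)): arr=[18 11 21 8] head=3 tail=0 count=1
After op 8 (read()): arr=[18 11 21 8] head=0 tail=0 count=0
After op 9 (write(19)): arr=[19 11 21 8] head=0 tail=1 count=1
After op 10 (write(14)): arr=[19 14 21 8] head=0 tail=2 count=2
After op 11 (write(7)): arr=[19 14 7 8] head=0 tail=3 count=3
After op 12 (write(16)): arr=[19 14 7 16] head=0 tail=0 count=4
After op 13 (write(13)): arr=[13 14 7 16] head=1 tail=1 count=4

Answer: 13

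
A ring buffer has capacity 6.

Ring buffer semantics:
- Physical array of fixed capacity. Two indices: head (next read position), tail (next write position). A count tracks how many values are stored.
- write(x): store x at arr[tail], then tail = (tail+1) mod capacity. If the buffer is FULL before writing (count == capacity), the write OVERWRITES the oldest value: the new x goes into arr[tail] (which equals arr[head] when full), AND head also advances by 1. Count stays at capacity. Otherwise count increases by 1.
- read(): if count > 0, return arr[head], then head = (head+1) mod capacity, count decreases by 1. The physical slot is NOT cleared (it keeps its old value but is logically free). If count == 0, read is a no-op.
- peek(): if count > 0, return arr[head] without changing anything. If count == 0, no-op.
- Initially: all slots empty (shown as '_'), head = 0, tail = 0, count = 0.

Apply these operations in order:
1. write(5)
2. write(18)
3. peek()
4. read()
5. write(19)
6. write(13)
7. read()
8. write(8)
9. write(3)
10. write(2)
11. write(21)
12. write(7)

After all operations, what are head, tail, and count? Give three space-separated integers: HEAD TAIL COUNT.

Answer: 3 3 6

Derivation:
After op 1 (write(5)): arr=[5 _ _ _ _ _] head=0 tail=1 count=1
After op 2 (write(18)): arr=[5 18 _ _ _ _] head=0 tail=2 count=2
After op 3 (peek()): arr=[5 18 _ _ _ _] head=0 tail=2 count=2
After op 4 (read()): arr=[5 18 _ _ _ _] head=1 tail=2 count=1
After op 5 (write(19)): arr=[5 18 19 _ _ _] head=1 tail=3 count=2
After op 6 (write(13)): arr=[5 18 19 13 _ _] head=1 tail=4 count=3
After op 7 (read()): arr=[5 18 19 13 _ _] head=2 tail=4 count=2
After op 8 (write(8)): arr=[5 18 19 13 8 _] head=2 tail=5 count=3
After op 9 (write(3)): arr=[5 18 19 13 8 3] head=2 tail=0 count=4
After op 10 (write(2)): arr=[2 18 19 13 8 3] head=2 tail=1 count=5
After op 11 (write(21)): arr=[2 21 19 13 8 3] head=2 tail=2 count=6
After op 12 (write(7)): arr=[2 21 7 13 8 3] head=3 tail=3 count=6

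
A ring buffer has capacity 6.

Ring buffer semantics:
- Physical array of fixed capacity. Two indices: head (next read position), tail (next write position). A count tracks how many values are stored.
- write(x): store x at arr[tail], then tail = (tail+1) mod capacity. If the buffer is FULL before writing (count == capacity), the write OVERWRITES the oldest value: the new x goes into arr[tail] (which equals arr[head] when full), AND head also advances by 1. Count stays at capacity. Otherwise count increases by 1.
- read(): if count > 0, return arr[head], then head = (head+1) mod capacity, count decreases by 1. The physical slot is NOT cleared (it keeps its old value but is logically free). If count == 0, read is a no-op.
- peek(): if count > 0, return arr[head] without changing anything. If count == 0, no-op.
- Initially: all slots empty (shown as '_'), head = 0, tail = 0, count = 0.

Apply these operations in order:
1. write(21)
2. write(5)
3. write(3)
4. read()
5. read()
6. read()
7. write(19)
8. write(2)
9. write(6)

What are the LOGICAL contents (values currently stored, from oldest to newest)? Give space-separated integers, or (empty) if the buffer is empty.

After op 1 (write(21)): arr=[21 _ _ _ _ _] head=0 tail=1 count=1
After op 2 (write(5)): arr=[21 5 _ _ _ _] head=0 tail=2 count=2
After op 3 (write(3)): arr=[21 5 3 _ _ _] head=0 tail=3 count=3
After op 4 (read()): arr=[21 5 3 _ _ _] head=1 tail=3 count=2
After op 5 (read()): arr=[21 5 3 _ _ _] head=2 tail=3 count=1
After op 6 (read()): arr=[21 5 3 _ _ _] head=3 tail=3 count=0
After op 7 (write(19)): arr=[21 5 3 19 _ _] head=3 tail=4 count=1
After op 8 (write(2)): arr=[21 5 3 19 2 _] head=3 tail=5 count=2
After op 9 (write(6)): arr=[21 5 3 19 2 6] head=3 tail=0 count=3

Answer: 19 2 6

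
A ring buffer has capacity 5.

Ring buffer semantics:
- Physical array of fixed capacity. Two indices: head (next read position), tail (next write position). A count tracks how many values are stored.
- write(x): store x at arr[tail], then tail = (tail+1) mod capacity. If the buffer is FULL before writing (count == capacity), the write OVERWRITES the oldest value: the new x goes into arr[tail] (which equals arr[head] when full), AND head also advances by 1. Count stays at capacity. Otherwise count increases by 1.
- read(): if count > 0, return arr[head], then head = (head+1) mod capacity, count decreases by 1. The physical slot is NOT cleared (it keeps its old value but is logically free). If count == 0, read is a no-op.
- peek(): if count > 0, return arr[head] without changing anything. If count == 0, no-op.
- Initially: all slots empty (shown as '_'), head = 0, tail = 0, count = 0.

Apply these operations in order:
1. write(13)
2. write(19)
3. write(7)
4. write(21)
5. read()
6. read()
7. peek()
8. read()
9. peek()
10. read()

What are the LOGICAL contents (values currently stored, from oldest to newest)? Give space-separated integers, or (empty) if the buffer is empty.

After op 1 (write(13)): arr=[13 _ _ _ _] head=0 tail=1 count=1
After op 2 (write(19)): arr=[13 19 _ _ _] head=0 tail=2 count=2
After op 3 (write(7)): arr=[13 19 7 _ _] head=0 tail=3 count=3
After op 4 (write(21)): arr=[13 19 7 21 _] head=0 tail=4 count=4
After op 5 (read()): arr=[13 19 7 21 _] head=1 tail=4 count=3
After op 6 (read()): arr=[13 19 7 21 _] head=2 tail=4 count=2
After op 7 (peek()): arr=[13 19 7 21 _] head=2 tail=4 count=2
After op 8 (read()): arr=[13 19 7 21 _] head=3 tail=4 count=1
After op 9 (peek()): arr=[13 19 7 21 _] head=3 tail=4 count=1
After op 10 (read()): arr=[13 19 7 21 _] head=4 tail=4 count=0

Answer: (empty)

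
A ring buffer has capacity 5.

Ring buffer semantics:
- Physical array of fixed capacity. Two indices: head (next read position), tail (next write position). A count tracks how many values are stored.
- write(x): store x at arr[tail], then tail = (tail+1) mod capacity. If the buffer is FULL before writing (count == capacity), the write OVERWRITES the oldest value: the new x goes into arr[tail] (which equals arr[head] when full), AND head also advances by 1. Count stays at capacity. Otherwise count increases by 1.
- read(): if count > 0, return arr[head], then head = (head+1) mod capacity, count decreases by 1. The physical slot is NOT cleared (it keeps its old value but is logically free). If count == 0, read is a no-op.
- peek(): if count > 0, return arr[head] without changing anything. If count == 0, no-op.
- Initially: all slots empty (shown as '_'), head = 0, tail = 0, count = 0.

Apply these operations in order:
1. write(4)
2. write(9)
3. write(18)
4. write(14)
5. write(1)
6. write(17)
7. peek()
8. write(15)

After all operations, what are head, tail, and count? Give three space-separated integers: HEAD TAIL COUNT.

After op 1 (write(4)): arr=[4 _ _ _ _] head=0 tail=1 count=1
After op 2 (write(9)): arr=[4 9 _ _ _] head=0 tail=2 count=2
After op 3 (write(18)): arr=[4 9 18 _ _] head=0 tail=3 count=3
After op 4 (write(14)): arr=[4 9 18 14 _] head=0 tail=4 count=4
After op 5 (write(1)): arr=[4 9 18 14 1] head=0 tail=0 count=5
After op 6 (write(17)): arr=[17 9 18 14 1] head=1 tail=1 count=5
After op 7 (peek()): arr=[17 9 18 14 1] head=1 tail=1 count=5
After op 8 (write(15)): arr=[17 15 18 14 1] head=2 tail=2 count=5

Answer: 2 2 5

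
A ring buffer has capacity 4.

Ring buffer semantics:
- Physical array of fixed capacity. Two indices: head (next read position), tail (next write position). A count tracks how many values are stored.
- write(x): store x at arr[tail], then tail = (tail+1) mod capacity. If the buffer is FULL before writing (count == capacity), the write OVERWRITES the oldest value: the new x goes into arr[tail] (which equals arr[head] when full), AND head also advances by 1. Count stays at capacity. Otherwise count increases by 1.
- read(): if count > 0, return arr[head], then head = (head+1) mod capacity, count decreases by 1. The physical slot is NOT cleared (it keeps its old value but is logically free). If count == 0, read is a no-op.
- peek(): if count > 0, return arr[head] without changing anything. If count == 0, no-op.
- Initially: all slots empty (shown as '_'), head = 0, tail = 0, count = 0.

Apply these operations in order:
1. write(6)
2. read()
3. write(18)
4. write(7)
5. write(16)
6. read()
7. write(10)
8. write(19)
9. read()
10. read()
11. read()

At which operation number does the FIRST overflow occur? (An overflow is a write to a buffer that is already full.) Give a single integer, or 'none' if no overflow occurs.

After op 1 (write(6)): arr=[6 _ _ _] head=0 tail=1 count=1
After op 2 (read()): arr=[6 _ _ _] head=1 tail=1 count=0
After op 3 (write(18)): arr=[6 18 _ _] head=1 tail=2 count=1
After op 4 (write(7)): arr=[6 18 7 _] head=1 tail=3 count=2
After op 5 (write(16)): arr=[6 18 7 16] head=1 tail=0 count=3
After op 6 (read()): arr=[6 18 7 16] head=2 tail=0 count=2
After op 7 (write(10)): arr=[10 18 7 16] head=2 tail=1 count=3
After op 8 (write(19)): arr=[10 19 7 16] head=2 tail=2 count=4
After op 9 (read()): arr=[10 19 7 16] head=3 tail=2 count=3
After op 10 (read()): arr=[10 19 7 16] head=0 tail=2 count=2
After op 11 (read()): arr=[10 19 7 16] head=1 tail=2 count=1

Answer: none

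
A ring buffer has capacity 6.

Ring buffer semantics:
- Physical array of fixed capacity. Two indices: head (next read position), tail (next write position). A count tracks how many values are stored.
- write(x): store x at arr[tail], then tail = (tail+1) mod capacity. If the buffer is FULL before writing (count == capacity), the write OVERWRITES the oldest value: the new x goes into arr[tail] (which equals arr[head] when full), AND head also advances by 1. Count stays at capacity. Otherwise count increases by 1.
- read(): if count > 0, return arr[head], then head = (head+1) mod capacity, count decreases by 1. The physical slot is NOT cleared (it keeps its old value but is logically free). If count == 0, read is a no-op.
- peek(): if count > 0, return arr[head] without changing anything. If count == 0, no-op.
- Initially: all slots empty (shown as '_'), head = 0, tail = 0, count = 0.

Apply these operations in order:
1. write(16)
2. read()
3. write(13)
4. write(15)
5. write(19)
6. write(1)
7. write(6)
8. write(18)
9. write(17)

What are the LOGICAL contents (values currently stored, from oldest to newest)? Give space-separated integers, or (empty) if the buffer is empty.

Answer: 15 19 1 6 18 17

Derivation:
After op 1 (write(16)): arr=[16 _ _ _ _ _] head=0 tail=1 count=1
After op 2 (read()): arr=[16 _ _ _ _ _] head=1 tail=1 count=0
After op 3 (write(13)): arr=[16 13 _ _ _ _] head=1 tail=2 count=1
After op 4 (write(15)): arr=[16 13 15 _ _ _] head=1 tail=3 count=2
After op 5 (write(19)): arr=[16 13 15 19 _ _] head=1 tail=4 count=3
After op 6 (write(1)): arr=[16 13 15 19 1 _] head=1 tail=5 count=4
After op 7 (write(6)): arr=[16 13 15 19 1 6] head=1 tail=0 count=5
After op 8 (write(18)): arr=[18 13 15 19 1 6] head=1 tail=1 count=6
After op 9 (write(17)): arr=[18 17 15 19 1 6] head=2 tail=2 count=6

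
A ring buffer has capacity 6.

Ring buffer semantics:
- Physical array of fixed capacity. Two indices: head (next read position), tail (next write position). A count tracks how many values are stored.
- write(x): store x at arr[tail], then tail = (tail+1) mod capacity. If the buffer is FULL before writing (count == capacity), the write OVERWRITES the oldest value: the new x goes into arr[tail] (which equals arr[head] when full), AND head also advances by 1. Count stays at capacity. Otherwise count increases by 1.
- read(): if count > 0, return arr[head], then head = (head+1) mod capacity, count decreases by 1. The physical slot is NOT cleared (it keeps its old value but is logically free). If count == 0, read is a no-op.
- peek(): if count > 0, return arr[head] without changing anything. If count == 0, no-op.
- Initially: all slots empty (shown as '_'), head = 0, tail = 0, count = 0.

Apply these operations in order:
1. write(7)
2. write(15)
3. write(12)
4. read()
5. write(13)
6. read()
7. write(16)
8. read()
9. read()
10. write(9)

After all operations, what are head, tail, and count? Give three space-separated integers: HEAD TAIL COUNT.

Answer: 4 0 2

Derivation:
After op 1 (write(7)): arr=[7 _ _ _ _ _] head=0 tail=1 count=1
After op 2 (write(15)): arr=[7 15 _ _ _ _] head=0 tail=2 count=2
After op 3 (write(12)): arr=[7 15 12 _ _ _] head=0 tail=3 count=3
After op 4 (read()): arr=[7 15 12 _ _ _] head=1 tail=3 count=2
After op 5 (write(13)): arr=[7 15 12 13 _ _] head=1 tail=4 count=3
After op 6 (read()): arr=[7 15 12 13 _ _] head=2 tail=4 count=2
After op 7 (write(16)): arr=[7 15 12 13 16 _] head=2 tail=5 count=3
After op 8 (read()): arr=[7 15 12 13 16 _] head=3 tail=5 count=2
After op 9 (read()): arr=[7 15 12 13 16 _] head=4 tail=5 count=1
After op 10 (write(9)): arr=[7 15 12 13 16 9] head=4 tail=0 count=2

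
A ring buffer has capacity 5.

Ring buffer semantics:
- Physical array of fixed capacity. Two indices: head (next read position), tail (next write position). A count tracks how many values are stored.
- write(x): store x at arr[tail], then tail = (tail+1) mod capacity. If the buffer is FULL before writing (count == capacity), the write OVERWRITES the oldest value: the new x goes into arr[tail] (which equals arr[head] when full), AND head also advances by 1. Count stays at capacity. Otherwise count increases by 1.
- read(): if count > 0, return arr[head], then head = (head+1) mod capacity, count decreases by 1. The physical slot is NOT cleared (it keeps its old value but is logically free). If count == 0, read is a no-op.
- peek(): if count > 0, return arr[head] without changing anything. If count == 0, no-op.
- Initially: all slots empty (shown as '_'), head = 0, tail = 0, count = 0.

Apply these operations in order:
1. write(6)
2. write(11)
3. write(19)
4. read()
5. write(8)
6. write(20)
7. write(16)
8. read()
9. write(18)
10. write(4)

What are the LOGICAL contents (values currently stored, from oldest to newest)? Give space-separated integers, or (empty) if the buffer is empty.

After op 1 (write(6)): arr=[6 _ _ _ _] head=0 tail=1 count=1
After op 2 (write(11)): arr=[6 11 _ _ _] head=0 tail=2 count=2
After op 3 (write(19)): arr=[6 11 19 _ _] head=0 tail=3 count=3
After op 4 (read()): arr=[6 11 19 _ _] head=1 tail=3 count=2
After op 5 (write(8)): arr=[6 11 19 8 _] head=1 tail=4 count=3
After op 6 (write(20)): arr=[6 11 19 8 20] head=1 tail=0 count=4
After op 7 (write(16)): arr=[16 11 19 8 20] head=1 tail=1 count=5
After op 8 (read()): arr=[16 11 19 8 20] head=2 tail=1 count=4
After op 9 (write(18)): arr=[16 18 19 8 20] head=2 tail=2 count=5
After op 10 (write(4)): arr=[16 18 4 8 20] head=3 tail=3 count=5

Answer: 8 20 16 18 4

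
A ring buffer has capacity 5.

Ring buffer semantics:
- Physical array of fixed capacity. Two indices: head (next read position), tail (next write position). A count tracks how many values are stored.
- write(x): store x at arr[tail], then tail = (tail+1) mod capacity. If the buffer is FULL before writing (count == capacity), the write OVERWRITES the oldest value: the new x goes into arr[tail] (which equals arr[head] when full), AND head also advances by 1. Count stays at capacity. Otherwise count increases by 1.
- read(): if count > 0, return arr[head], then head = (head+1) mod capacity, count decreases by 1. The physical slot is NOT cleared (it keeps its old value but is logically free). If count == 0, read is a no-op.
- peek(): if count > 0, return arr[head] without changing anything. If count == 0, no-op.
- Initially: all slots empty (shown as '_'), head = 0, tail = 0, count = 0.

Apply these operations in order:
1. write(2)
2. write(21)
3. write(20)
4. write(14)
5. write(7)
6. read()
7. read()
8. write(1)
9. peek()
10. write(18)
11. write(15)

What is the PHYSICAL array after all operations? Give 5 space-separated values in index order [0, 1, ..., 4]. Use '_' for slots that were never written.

After op 1 (write(2)): arr=[2 _ _ _ _] head=0 tail=1 count=1
After op 2 (write(21)): arr=[2 21 _ _ _] head=0 tail=2 count=2
After op 3 (write(20)): arr=[2 21 20 _ _] head=0 tail=3 count=3
After op 4 (write(14)): arr=[2 21 20 14 _] head=0 tail=4 count=4
After op 5 (write(7)): arr=[2 21 20 14 7] head=0 tail=0 count=5
After op 6 (read()): arr=[2 21 20 14 7] head=1 tail=0 count=4
After op 7 (read()): arr=[2 21 20 14 7] head=2 tail=0 count=3
After op 8 (write(1)): arr=[1 21 20 14 7] head=2 tail=1 count=4
After op 9 (peek()): arr=[1 21 20 14 7] head=2 tail=1 count=4
After op 10 (write(18)): arr=[1 18 20 14 7] head=2 tail=2 count=5
After op 11 (write(15)): arr=[1 18 15 14 7] head=3 tail=3 count=5

Answer: 1 18 15 14 7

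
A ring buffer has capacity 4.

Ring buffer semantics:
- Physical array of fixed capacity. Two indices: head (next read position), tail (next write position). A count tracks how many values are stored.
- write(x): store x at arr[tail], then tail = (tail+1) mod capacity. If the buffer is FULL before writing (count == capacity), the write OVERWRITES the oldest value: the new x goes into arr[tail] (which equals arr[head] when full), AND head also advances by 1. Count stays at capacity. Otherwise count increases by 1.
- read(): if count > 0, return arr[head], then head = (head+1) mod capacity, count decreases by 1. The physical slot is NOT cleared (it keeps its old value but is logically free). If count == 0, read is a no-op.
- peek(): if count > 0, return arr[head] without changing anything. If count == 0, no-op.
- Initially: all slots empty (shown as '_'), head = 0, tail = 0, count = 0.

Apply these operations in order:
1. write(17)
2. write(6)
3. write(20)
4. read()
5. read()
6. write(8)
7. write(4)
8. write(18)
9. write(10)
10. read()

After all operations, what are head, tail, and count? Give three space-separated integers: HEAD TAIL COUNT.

After op 1 (write(17)): arr=[17 _ _ _] head=0 tail=1 count=1
After op 2 (write(6)): arr=[17 6 _ _] head=0 tail=2 count=2
After op 3 (write(20)): arr=[17 6 20 _] head=0 tail=3 count=3
After op 4 (read()): arr=[17 6 20 _] head=1 tail=3 count=2
After op 5 (read()): arr=[17 6 20 _] head=2 tail=3 count=1
After op 6 (write(8)): arr=[17 6 20 8] head=2 tail=0 count=2
After op 7 (write(4)): arr=[4 6 20 8] head=2 tail=1 count=3
After op 8 (write(18)): arr=[4 18 20 8] head=2 tail=2 count=4
After op 9 (write(10)): arr=[4 18 10 8] head=3 tail=3 count=4
After op 10 (read()): arr=[4 18 10 8] head=0 tail=3 count=3

Answer: 0 3 3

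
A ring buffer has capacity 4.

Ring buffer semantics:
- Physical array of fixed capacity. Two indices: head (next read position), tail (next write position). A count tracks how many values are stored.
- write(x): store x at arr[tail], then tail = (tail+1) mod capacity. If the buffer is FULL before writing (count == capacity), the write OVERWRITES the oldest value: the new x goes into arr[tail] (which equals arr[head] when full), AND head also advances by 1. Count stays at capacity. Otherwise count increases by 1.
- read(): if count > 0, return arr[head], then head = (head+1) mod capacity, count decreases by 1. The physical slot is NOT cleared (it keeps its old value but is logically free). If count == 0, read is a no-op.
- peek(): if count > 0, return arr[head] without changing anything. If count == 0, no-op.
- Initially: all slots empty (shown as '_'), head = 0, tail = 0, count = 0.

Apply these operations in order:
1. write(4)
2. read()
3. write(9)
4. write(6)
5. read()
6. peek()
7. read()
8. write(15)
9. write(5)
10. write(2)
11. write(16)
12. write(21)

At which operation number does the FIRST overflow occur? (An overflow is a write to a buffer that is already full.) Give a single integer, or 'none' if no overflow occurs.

Answer: 12

Derivation:
After op 1 (write(4)): arr=[4 _ _ _] head=0 tail=1 count=1
After op 2 (read()): arr=[4 _ _ _] head=1 tail=1 count=0
After op 3 (write(9)): arr=[4 9 _ _] head=1 tail=2 count=1
After op 4 (write(6)): arr=[4 9 6 _] head=1 tail=3 count=2
After op 5 (read()): arr=[4 9 6 _] head=2 tail=3 count=1
After op 6 (peek()): arr=[4 9 6 _] head=2 tail=3 count=1
After op 7 (read()): arr=[4 9 6 _] head=3 tail=3 count=0
After op 8 (write(15)): arr=[4 9 6 15] head=3 tail=0 count=1
After op 9 (write(5)): arr=[5 9 6 15] head=3 tail=1 count=2
After op 10 (write(2)): arr=[5 2 6 15] head=3 tail=2 count=3
After op 11 (write(16)): arr=[5 2 16 15] head=3 tail=3 count=4
After op 12 (write(21)): arr=[5 2 16 21] head=0 tail=0 count=4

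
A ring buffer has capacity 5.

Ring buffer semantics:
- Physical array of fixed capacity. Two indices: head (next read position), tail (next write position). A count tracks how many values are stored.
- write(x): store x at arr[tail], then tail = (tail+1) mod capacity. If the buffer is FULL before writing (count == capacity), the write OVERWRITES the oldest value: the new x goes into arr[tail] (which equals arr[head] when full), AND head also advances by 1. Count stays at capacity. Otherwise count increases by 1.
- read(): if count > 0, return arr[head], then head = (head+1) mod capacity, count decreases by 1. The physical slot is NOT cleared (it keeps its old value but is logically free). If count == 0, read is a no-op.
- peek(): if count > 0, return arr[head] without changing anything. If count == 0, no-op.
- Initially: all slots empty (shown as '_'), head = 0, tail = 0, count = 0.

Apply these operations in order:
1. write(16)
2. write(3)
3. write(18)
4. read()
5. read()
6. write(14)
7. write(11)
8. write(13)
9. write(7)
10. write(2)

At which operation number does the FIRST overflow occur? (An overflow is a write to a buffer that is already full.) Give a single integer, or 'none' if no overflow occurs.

Answer: 10

Derivation:
After op 1 (write(16)): arr=[16 _ _ _ _] head=0 tail=1 count=1
After op 2 (write(3)): arr=[16 3 _ _ _] head=0 tail=2 count=2
After op 3 (write(18)): arr=[16 3 18 _ _] head=0 tail=3 count=3
After op 4 (read()): arr=[16 3 18 _ _] head=1 tail=3 count=2
After op 5 (read()): arr=[16 3 18 _ _] head=2 tail=3 count=1
After op 6 (write(14)): arr=[16 3 18 14 _] head=2 tail=4 count=2
After op 7 (write(11)): arr=[16 3 18 14 11] head=2 tail=0 count=3
After op 8 (write(13)): arr=[13 3 18 14 11] head=2 tail=1 count=4
After op 9 (write(7)): arr=[13 7 18 14 11] head=2 tail=2 count=5
After op 10 (write(2)): arr=[13 7 2 14 11] head=3 tail=3 count=5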